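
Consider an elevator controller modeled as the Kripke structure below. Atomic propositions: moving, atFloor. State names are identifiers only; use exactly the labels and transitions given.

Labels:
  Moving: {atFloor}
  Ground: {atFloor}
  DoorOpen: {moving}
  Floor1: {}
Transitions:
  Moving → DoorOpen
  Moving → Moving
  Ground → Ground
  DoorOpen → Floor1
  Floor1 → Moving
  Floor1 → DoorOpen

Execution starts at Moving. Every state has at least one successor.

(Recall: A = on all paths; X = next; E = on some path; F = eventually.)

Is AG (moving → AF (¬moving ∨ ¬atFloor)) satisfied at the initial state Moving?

States satisfying moving → AF (¬moving ∨ ¬atFloor): {Moving, Ground, DoorOpen, Floor1}.
States satisfying AG (moving → AF (¬moving ∨ ¬atFloor)): {Moving, Ground, DoorOpen, Floor1}.
Every state reachable from Moving satisfies moving → AF (¬moving ∨ ¬atFloor).
Moving ∈ Sat(AG (moving → AF (¬moving ∨ ¬atFloor))).

Holds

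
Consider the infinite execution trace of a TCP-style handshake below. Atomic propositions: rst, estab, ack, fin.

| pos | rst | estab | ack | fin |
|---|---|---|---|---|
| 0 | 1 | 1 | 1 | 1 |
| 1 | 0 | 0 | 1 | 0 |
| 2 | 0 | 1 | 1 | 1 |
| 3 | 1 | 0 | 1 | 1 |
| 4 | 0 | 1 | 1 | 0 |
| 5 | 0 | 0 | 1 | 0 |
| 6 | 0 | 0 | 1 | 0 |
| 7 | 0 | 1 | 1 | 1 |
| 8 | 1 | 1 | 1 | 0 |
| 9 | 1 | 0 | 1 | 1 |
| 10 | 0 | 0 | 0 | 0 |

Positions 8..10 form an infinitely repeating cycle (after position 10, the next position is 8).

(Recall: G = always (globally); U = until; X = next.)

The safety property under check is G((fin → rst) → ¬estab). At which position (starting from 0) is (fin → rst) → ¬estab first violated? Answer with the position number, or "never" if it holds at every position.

At position 0 the labels are {ack, estab, fin, rst}, so (fin → rst) → ¬estab is false there. This is the first violation.

0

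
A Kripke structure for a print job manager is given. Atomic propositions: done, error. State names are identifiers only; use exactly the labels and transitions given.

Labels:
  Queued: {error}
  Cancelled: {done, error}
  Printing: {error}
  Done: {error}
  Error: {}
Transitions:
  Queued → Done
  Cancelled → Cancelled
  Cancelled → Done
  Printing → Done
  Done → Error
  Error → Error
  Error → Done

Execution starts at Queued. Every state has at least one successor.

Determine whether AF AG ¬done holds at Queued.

Satisfied

States satisfying AG ¬done: {Queued, Printing, Done, Error}.
States satisfying AF AG ¬done: {Queued, Printing, Done, Error}.
Queued ∈ Sat(AF AG ¬done).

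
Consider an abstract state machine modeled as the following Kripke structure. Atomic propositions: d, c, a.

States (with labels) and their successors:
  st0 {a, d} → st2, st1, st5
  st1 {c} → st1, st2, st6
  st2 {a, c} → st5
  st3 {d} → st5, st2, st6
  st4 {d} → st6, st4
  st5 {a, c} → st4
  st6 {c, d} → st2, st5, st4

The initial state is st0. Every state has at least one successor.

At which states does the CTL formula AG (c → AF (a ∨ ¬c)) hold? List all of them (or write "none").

States satisfying c → AF (a ∨ ¬c): {st0, st2, st3, st4, st5, st6}.
States satisfying AG (c → AF (a ∨ ¬c)): {st2, st3, st4, st5, st6}.

{st2, st3, st4, st5, st6}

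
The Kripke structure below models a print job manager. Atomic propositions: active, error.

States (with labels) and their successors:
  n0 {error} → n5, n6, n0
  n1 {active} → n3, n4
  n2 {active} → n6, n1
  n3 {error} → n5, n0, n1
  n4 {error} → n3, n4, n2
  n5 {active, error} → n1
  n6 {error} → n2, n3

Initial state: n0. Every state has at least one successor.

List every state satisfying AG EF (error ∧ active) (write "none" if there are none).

{n0, n1, n2, n3, n4, n5, n6}

States satisfying EF (error ∧ active): {n0, n1, n2, n3, n4, n5, n6}.
States satisfying AG EF (error ∧ active): {n0, n1, n2, n3, n4, n5, n6}.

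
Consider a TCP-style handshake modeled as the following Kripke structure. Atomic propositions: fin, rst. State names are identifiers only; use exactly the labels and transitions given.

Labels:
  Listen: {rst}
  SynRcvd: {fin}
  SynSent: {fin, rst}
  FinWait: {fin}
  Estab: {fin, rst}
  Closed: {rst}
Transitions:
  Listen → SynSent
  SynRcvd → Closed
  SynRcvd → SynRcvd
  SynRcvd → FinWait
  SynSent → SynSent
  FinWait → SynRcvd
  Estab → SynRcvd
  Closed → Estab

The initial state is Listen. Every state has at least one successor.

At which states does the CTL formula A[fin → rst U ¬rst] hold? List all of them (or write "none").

States satisfying fin → rst: {Listen, SynSent, Estab, Closed}.
States satisfying ¬rst: {SynRcvd, FinWait}.
States satisfying A[fin → rst U ¬rst]: {SynRcvd, FinWait, Estab, Closed}.

{SynRcvd, FinWait, Estab, Closed}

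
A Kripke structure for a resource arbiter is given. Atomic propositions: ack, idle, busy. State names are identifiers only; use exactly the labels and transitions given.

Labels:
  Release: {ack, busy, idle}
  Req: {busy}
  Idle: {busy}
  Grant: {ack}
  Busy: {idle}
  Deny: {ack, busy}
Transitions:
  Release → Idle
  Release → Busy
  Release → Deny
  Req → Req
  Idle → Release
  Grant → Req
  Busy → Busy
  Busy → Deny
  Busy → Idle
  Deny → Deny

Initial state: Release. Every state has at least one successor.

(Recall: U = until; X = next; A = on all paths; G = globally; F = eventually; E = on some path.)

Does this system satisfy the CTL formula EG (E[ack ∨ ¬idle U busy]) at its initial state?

States satisfying E[ack ∨ ¬idle U busy]: {Release, Req, Idle, Grant, Deny}.
States satisfying EG (E[ack ∨ ¬idle U busy]): {Release, Req, Idle, Grant, Deny}.
Release ∈ Sat(EG (E[ack ∨ ¬idle U busy])).

Satisfied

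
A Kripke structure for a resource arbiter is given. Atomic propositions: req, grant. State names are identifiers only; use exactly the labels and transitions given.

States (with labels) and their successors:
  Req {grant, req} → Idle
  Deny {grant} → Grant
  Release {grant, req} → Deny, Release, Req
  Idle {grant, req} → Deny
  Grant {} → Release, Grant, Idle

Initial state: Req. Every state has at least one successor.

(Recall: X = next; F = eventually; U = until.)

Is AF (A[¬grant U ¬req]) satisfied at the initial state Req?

Holds

States satisfying A[¬grant U ¬req]: {Deny, Grant}.
States satisfying AF (A[¬grant U ¬req]): {Req, Deny, Idle, Grant}.
Req ∈ Sat(AF (A[¬grant U ¬req])).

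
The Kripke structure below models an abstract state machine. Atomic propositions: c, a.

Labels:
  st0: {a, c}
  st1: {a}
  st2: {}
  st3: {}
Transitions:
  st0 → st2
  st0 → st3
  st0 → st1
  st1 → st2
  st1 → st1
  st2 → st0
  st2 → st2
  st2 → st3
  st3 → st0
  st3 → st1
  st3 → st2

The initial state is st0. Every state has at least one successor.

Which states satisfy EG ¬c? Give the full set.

States satisfying ¬c: {st1, st2, st3}.
States satisfying EG ¬c: {st1, st2, st3}.

{st1, st2, st3}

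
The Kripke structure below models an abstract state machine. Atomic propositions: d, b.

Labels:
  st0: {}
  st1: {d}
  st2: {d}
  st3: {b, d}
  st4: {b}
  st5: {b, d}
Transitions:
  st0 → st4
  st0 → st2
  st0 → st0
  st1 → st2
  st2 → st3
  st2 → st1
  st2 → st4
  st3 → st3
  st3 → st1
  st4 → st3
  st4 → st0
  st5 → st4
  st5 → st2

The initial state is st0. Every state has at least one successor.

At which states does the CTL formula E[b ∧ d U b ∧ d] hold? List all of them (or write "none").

{st3, st5}

States satisfying b ∧ d: {st3, st5}.
States satisfying E[b ∧ d U b ∧ d]: {st3, st5}.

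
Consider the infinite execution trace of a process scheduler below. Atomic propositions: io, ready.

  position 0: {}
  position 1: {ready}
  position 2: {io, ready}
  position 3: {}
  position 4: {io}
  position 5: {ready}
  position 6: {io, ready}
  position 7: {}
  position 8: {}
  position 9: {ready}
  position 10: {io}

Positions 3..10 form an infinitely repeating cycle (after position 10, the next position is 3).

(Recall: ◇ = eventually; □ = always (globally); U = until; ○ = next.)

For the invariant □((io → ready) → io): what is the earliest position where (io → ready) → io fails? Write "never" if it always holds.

At position 0 the labels are {}, so (io → ready) → io is false there. This is the first violation.

0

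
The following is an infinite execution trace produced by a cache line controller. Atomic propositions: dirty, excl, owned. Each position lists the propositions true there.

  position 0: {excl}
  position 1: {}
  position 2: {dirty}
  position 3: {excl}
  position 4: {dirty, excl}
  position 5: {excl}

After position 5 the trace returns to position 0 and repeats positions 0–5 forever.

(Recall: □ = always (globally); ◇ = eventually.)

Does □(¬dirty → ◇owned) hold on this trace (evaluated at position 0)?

Does not hold

¬dirty → ◇owned must hold at every position from 0 onward. It fails at position 0, so □(¬dirty → ◇owned) is false.
Positions where ¬dirty holds: 0, 1, 3, 5.
Check ◇owned at each: 0→fails, 1→fails, 3→fails, 5→fails.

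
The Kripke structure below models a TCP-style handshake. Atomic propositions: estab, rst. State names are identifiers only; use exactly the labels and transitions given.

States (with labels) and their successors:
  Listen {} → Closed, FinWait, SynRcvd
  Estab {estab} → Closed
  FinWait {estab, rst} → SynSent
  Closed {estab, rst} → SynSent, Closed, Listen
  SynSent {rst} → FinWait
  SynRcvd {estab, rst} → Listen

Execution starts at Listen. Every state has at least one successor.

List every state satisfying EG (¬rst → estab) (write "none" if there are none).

{Estab, FinWait, Closed, SynSent}

States satisfying ¬rst → estab: {Estab, FinWait, Closed, SynSent, SynRcvd}.
States satisfying EG (¬rst → estab): {Estab, FinWait, Closed, SynSent}.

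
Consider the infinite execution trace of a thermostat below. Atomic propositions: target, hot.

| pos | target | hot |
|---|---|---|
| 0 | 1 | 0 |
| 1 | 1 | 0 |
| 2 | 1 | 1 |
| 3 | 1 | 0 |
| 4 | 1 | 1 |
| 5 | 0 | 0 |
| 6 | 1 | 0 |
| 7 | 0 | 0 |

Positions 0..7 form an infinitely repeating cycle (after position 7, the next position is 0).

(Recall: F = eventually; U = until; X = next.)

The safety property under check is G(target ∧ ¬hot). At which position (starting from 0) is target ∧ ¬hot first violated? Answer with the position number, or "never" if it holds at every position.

Check target ∧ ¬hot at each position in order: 0 ✓, 1 ✓.
At position 2 the labels are {hot, target}, so target ∧ ¬hot is false there. This is the first violation.

2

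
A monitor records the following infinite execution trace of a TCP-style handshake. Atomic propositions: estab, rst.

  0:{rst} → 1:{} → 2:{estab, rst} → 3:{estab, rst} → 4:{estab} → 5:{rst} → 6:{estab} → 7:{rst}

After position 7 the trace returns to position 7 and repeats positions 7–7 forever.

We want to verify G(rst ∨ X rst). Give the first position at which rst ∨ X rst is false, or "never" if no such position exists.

rst ∨ X rst holds at every position 0..7, and those are all the positions the trace ever visits, so the invariant G(rst ∨ X rst) is never violated.

never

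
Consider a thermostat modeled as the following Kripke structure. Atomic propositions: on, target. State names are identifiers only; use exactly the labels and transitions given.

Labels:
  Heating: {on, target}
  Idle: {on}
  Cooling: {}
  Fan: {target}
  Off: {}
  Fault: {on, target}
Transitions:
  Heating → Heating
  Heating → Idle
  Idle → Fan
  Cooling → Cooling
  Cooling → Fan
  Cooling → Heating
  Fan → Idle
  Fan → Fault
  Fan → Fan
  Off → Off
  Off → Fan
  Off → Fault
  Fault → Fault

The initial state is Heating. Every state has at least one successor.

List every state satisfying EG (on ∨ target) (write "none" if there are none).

{Heating, Idle, Fan, Fault}

States satisfying on ∨ target: {Heating, Idle, Fan, Fault}.
States satisfying EG (on ∨ target): {Heating, Idle, Fan, Fault}.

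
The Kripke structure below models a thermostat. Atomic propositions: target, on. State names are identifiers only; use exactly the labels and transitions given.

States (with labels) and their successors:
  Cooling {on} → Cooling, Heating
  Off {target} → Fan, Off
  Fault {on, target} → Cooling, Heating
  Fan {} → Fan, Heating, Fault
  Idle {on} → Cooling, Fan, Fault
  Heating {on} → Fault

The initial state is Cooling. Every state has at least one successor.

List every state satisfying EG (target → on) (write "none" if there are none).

{Cooling, Fault, Fan, Idle, Heating}

States satisfying target → on: {Cooling, Fault, Fan, Idle, Heating}.
States satisfying EG (target → on): {Cooling, Fault, Fan, Idle, Heating}.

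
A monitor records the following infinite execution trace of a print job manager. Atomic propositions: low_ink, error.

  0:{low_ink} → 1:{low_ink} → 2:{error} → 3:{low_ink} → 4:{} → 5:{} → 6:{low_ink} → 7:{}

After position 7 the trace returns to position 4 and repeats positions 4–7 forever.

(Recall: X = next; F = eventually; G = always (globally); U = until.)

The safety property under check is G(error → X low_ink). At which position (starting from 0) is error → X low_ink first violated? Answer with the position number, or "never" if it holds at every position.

never

error → X low_ink holds at every position 0..7, and those are all the positions the trace ever visits, so the invariant G(error → X low_ink) is never violated.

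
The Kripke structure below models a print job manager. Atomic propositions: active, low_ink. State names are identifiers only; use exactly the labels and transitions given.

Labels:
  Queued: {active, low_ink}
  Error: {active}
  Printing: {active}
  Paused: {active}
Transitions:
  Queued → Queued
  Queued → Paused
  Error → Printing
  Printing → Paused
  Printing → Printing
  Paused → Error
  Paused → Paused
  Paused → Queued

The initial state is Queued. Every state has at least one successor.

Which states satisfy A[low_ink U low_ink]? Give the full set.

{Queued}

States satisfying low_ink: {Queued}.
States satisfying A[low_ink U low_ink]: {Queued}.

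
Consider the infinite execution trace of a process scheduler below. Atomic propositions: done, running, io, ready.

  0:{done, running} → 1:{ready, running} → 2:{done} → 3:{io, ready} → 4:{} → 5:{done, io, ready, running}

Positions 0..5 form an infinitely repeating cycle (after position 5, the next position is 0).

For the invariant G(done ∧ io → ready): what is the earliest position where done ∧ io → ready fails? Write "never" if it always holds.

done ∧ io → ready holds at every position 0..5, and those are all the positions the trace ever visits, so the invariant G(done ∧ io → ready) is never violated.

never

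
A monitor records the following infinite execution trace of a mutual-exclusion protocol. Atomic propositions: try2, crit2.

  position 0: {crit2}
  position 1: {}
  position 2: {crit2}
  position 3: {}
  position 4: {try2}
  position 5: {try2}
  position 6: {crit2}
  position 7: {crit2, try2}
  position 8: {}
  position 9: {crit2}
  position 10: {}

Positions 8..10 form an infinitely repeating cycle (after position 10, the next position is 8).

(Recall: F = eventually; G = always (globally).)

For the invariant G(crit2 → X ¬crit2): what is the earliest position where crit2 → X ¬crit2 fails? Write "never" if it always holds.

Check crit2 → X ¬crit2 at each position in order: 0 ✓, 1 ✓, 2 ✓, 3 ✓, 4 ✓, 5 ✓.
At position 6 the labels are {crit2} and the next position 7 has {crit2, try2}, so crit2 → X ¬crit2 is false there. This is the first violation.

6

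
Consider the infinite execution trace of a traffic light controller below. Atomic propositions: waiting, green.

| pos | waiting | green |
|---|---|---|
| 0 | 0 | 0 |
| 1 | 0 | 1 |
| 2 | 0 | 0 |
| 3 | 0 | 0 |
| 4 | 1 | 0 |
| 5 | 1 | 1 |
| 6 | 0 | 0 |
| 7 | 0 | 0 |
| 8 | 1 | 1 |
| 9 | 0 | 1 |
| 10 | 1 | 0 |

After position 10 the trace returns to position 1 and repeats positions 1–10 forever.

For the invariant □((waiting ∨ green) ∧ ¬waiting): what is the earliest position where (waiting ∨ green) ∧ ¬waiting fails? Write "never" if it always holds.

0

At position 0 the labels are {}, so (waiting ∨ green) ∧ ¬waiting is false there. This is the first violation.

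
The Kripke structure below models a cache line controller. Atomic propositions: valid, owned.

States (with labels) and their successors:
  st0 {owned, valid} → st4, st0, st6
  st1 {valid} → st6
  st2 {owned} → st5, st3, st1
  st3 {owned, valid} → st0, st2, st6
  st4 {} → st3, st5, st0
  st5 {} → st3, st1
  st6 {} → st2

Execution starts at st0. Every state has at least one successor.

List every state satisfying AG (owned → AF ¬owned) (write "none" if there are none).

States satisfying owned → AF ¬owned: {st1, st4, st5, st6}.
States satisfying AG (owned → AF ¬owned): ∅.

none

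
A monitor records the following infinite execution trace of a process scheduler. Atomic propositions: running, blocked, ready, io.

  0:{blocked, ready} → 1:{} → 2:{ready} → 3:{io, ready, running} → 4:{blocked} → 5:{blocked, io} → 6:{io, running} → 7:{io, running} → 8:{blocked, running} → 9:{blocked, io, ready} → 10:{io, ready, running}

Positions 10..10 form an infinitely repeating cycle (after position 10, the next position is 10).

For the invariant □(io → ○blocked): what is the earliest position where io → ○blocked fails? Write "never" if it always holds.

Check io → ○blocked at each position in order: 0 ✓, 1 ✓, 2 ✓, 3 ✓, 4 ✓.
At position 5 the labels are {blocked, io} and the next position 6 has {io, running}, so io → ○blocked is false there. This is the first violation.

5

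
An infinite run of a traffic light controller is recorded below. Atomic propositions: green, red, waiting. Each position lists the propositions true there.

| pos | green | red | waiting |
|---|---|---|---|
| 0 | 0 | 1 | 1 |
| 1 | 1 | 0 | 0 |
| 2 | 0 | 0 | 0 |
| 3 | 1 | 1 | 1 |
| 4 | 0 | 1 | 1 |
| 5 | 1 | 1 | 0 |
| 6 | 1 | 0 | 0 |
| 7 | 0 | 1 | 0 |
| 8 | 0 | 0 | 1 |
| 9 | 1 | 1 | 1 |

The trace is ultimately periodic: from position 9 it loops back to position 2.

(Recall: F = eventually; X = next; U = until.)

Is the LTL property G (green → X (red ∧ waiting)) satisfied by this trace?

green → X (red ∧ waiting) must hold at every position from 0 onward. It fails at position 1, so G (green → X (red ∧ waiting)) is false.
Positions where green holds: 1, 3, 5, 6, 9.
Check X (red ∧ waiting) at each: 1→fails, 3→ok, 5→fails, 6→fails, 9→fails.

Does not hold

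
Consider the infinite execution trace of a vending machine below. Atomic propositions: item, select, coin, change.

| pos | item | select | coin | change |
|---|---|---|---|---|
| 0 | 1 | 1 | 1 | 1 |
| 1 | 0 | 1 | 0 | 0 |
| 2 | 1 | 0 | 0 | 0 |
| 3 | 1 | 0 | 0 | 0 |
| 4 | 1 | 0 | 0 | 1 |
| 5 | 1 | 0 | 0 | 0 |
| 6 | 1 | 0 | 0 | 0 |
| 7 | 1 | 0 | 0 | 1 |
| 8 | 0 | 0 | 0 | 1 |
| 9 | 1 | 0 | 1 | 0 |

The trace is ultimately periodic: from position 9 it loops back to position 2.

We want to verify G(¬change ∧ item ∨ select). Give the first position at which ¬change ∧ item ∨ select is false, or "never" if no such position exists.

4

Check ¬change ∧ item ∨ select at each position in order: 0 ✓, 1 ✓, 2 ✓, 3 ✓.
At position 4 the labels are {change, item}, so ¬change ∧ item ∨ select is false there. This is the first violation.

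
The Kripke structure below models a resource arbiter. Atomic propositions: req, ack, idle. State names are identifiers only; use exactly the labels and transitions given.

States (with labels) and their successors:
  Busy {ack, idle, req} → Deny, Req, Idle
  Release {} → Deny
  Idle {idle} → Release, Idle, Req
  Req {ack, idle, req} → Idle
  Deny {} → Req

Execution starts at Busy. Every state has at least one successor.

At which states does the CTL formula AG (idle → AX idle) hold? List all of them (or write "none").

States satisfying idle → AX idle: {Release, Req, Deny}.
States satisfying AG (idle → AX idle): ∅.

none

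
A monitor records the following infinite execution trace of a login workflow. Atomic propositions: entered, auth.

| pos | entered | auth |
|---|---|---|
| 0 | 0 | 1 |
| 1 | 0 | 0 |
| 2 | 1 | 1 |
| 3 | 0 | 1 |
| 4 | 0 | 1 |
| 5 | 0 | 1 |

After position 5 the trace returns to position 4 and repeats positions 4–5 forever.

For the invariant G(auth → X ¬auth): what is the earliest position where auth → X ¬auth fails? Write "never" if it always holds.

2

Check auth → X ¬auth at each position in order: 0 ✓, 1 ✓.
At position 2 the labels are {auth, entered} and the next position 3 has {auth}, so auth → X ¬auth is false there. This is the first violation.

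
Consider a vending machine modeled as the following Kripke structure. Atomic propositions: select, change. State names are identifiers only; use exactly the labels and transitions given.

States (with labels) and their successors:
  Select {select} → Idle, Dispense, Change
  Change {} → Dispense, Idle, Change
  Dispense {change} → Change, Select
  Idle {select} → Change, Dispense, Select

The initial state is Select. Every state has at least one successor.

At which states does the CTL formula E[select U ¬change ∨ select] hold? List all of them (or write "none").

{Select, Change, Idle}

States satisfying select: {Select, Idle}.
States satisfying ¬change ∨ select: {Select, Change, Idle}.
States satisfying E[select U ¬change ∨ select]: {Select, Change, Idle}.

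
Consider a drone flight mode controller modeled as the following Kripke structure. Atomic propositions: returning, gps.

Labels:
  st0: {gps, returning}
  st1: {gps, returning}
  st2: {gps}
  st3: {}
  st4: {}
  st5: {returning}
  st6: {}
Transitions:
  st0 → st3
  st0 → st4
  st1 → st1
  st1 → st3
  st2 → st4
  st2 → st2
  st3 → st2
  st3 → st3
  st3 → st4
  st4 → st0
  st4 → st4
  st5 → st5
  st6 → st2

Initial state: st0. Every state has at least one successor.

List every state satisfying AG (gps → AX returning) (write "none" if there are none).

States satisfying gps → AX returning: {st3, st4, st5, st6}.
States satisfying AG (gps → AX returning): {st5}.

{st5}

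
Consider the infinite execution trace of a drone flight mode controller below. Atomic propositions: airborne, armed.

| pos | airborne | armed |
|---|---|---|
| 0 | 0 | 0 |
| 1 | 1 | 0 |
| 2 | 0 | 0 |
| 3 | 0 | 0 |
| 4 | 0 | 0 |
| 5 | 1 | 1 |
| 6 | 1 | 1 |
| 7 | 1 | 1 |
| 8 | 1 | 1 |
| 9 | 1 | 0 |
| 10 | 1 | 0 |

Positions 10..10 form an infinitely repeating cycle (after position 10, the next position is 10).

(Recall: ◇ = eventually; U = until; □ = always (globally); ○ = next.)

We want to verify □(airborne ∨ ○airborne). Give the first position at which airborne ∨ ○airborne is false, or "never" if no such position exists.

Check airborne ∨ ○airborne at each position in order: 0 ✓, 1 ✓.
At position 2 the labels are {} and the next position 3 has {}, so airborne ∨ ○airborne is false there. This is the first violation.

2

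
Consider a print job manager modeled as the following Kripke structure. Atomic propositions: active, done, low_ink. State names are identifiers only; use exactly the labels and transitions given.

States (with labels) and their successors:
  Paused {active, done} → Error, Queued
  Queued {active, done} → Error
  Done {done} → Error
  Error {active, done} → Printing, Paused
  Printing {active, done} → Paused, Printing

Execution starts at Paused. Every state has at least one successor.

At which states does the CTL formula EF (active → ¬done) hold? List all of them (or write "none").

States satisfying active → ¬done: {Done}.
States satisfying EF (active → ¬done): {Done}.

{Done}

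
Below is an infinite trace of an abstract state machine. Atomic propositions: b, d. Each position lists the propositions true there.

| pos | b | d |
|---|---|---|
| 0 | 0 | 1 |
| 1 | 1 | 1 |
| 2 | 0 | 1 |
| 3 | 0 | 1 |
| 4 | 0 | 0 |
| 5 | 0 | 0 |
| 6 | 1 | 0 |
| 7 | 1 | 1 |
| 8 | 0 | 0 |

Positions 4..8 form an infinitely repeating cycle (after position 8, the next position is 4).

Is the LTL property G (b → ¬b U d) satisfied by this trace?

b → ¬b U d must hold at every position from 0 onward. It fails at position 6, so G (b → ¬b U d) is false.
Positions where b holds: 1, 6, 7.
Check ¬b U d at each: 1→ok, 6→fails, 7→ok.

Does not hold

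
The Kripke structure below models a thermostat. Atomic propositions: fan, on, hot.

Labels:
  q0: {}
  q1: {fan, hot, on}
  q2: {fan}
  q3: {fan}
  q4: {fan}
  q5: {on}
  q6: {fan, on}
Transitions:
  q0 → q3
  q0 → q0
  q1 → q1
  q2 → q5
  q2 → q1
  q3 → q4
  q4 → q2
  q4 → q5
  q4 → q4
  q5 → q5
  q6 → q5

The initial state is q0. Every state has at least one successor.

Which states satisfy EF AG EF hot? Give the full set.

{q0, q1, q2, q3, q4}

States satisfying AG EF hot: {q1}.
States satisfying EF AG EF hot: {q0, q1, q2, q3, q4}.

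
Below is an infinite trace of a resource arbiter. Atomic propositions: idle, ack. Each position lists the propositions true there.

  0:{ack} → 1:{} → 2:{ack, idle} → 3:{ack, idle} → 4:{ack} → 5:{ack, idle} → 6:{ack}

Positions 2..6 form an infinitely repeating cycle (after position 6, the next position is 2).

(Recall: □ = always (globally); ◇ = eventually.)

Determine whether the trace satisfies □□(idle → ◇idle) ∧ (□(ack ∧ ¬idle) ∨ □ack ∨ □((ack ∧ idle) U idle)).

□(idle → ◇idle) holds at every position 0..6, and those are all positions ever visited, so □□(idle → ◇idle) holds.
At position 0: □□(idle → ◇idle) is true; □(ack ∧ ¬idle) ∨ □ack ∨ □((ack ∧ idle) U idle) is false; so □□(idle → ◇idle) ∧ (□(ack ∧ ¬idle) ∨ □ack ∨ □((ack ∧ idle) U idle)) is false.

Does not hold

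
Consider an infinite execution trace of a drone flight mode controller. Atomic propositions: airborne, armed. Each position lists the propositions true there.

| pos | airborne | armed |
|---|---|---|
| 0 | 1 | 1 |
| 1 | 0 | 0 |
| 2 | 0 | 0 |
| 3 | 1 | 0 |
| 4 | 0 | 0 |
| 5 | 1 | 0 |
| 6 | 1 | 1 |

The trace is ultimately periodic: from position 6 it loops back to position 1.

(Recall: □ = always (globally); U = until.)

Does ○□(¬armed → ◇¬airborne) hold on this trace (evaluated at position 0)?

Holds

The position after 0 is 1; □(¬armed → ◇¬airborne) is true there.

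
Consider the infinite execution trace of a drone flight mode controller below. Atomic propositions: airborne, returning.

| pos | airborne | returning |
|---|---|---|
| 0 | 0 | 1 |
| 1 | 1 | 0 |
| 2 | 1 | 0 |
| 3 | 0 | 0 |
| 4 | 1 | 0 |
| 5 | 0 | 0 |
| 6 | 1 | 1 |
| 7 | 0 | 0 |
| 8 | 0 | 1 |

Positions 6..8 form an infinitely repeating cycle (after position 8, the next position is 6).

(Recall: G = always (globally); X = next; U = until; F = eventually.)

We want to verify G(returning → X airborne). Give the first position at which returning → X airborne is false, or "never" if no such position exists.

Check returning → X airborne at each position in order: 0 ✓, 1 ✓, 2 ✓, 3 ✓, 4 ✓, 5 ✓.
At position 6 the labels are {airborne, returning} and the next position 7 has {}, so returning → X airborne is false there. This is the first violation.

6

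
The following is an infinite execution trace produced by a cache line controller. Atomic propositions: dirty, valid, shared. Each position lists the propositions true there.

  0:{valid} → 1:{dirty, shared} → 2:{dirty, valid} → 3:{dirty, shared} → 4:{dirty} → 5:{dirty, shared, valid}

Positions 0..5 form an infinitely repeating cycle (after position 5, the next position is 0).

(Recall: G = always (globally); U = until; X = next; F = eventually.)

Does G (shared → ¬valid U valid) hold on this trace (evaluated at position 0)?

shared → ¬valid U valid holds at every position 0..5, and those are all positions ever visited, so G (shared → ¬valid U valid) holds.
Positions where shared holds: 1, 3, 5.
Check ¬valid U valid at each: 1→ok, 3→ok, 5→ok.

Satisfied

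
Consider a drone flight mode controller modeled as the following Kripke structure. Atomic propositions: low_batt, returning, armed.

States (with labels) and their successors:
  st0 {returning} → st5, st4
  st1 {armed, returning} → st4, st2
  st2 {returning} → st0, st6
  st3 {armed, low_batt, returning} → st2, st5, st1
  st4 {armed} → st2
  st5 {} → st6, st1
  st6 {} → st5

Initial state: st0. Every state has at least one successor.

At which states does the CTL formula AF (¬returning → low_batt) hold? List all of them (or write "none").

{st0, st1, st2, st3, st4}

States satisfying ¬returning → low_batt: {st0, st1, st2, st3}.
States satisfying AF (¬returning → low_batt): {st0, st1, st2, st3, st4}.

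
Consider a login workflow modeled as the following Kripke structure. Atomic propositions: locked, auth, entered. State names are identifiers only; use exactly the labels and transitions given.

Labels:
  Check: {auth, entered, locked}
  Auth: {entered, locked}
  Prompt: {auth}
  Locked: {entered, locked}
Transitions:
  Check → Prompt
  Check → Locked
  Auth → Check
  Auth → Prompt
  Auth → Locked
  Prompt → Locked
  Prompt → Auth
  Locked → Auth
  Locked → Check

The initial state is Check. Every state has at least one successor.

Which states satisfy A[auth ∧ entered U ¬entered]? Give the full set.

States satisfying auth ∧ entered: {Check}.
States satisfying ¬entered: {Prompt}.
States satisfying A[auth ∧ entered U ¬entered]: {Prompt}.

{Prompt}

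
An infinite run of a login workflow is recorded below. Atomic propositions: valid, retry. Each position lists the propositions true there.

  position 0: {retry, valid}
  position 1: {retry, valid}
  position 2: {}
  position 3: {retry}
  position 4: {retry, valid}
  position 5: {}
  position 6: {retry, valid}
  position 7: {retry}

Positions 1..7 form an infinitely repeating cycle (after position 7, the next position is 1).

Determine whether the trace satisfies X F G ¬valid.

Does not hold

The position after 0 is 1; F G ¬valid is false there.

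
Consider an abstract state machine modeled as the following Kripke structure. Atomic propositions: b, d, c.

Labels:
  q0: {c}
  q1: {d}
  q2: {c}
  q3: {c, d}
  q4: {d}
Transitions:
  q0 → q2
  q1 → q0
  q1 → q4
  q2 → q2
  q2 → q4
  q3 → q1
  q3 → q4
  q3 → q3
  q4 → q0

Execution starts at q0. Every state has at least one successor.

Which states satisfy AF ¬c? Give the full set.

{q1, q4}

States satisfying ¬c: {q1, q4}.
States satisfying AF ¬c: {q1, q4}.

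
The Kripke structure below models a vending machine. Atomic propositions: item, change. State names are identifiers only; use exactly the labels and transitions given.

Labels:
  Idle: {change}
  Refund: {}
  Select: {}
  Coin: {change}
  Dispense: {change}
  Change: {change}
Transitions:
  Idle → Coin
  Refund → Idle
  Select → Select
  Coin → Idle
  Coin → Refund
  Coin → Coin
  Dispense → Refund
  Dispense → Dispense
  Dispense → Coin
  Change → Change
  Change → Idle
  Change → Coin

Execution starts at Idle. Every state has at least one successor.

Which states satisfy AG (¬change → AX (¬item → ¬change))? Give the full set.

{Select}

States satisfying ¬change → AX (¬item → ¬change): {Idle, Select, Coin, Dispense, Change}.
States satisfying AG (¬change → AX (¬item → ¬change)): {Select}.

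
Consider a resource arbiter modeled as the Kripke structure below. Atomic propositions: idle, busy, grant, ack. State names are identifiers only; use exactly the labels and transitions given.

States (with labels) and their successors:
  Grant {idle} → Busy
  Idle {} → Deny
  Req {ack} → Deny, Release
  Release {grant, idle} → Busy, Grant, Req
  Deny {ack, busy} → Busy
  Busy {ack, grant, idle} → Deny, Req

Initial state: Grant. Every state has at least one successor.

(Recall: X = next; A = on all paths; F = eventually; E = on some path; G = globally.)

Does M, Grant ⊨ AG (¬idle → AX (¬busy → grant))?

States satisfying ¬idle → AX (¬busy → grant): {Grant, Idle, Req, Release, Deny, Busy}.
States satisfying AG (¬idle → AX (¬busy → grant)): {Grant, Idle, Req, Release, Deny, Busy}.
Every state reachable from Grant satisfies ¬idle → AX (¬busy → grant).
Grant ∈ Sat(AG (¬idle → AX (¬busy → grant))).

Satisfied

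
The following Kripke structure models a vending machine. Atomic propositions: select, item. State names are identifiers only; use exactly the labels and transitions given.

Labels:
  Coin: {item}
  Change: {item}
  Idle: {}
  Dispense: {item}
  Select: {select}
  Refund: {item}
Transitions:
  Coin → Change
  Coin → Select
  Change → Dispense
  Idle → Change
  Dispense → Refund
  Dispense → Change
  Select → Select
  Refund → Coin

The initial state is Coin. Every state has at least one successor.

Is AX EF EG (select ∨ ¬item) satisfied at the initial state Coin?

States satisfying EF EG (select ∨ ¬item): {Coin, Change, Idle, Dispense, Select, Refund}.
States satisfying AX EF EG (select ∨ ¬item): {Coin, Change, Idle, Dispense, Select, Refund}.
Coin ∈ Sat(AX EF EG (select ∨ ¬item)).

Satisfied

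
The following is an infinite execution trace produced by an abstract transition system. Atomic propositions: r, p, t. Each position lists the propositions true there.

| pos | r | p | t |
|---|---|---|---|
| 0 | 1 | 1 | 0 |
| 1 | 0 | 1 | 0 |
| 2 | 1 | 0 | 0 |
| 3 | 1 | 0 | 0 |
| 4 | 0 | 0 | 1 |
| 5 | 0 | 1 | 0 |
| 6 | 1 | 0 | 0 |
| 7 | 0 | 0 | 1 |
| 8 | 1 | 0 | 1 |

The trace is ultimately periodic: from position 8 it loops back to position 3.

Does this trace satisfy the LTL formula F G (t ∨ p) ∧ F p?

G (t ∨ p) is false at every position 0..8, so it never becomes true and F G (t ∨ p) fails.
p holds at position 0, which is reachable from 0, so F p holds.
At position 0: F G (t ∨ p) is false; F p is true; so F G (t ∨ p) ∧ F p is false.

No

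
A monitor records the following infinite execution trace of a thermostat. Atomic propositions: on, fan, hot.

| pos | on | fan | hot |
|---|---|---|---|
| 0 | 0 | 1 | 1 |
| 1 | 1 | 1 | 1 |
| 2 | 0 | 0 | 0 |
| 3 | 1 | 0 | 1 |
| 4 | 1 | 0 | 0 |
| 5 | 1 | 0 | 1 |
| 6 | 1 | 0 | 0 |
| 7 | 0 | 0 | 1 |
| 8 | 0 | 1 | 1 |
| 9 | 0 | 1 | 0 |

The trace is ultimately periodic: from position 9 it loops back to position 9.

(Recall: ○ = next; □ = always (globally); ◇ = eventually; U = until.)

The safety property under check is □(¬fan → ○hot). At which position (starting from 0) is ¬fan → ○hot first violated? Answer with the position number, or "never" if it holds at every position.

Check ¬fan → ○hot at each position in order: 0 ✓, 1 ✓, 2 ✓.
At position 3 the labels are {hot, on} and the next position 4 has {on}, so ¬fan → ○hot is false there. This is the first violation.

3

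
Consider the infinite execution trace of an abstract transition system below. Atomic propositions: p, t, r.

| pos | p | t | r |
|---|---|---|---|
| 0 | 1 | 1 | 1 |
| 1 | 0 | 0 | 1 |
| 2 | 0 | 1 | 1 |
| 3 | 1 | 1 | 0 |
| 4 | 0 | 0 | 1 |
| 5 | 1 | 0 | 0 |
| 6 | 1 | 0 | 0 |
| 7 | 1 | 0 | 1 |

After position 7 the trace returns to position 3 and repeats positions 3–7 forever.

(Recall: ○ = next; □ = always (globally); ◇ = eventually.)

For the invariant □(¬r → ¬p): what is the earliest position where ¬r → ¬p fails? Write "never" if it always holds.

3

Check ¬r → ¬p at each position in order: 0 ✓, 1 ✓, 2 ✓.
At position 3 the labels are {p, t}, so ¬r → ¬p is false there. This is the first violation.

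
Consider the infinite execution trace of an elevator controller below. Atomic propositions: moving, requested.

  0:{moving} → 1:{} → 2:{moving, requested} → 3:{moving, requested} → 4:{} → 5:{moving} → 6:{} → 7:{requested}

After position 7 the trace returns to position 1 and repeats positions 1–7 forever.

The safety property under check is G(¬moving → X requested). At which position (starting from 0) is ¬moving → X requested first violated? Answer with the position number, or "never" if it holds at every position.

4

Check ¬moving → X requested at each position in order: 0 ✓, 1 ✓, 2 ✓, 3 ✓.
At position 4 the labels are {} and the next position 5 has {moving}, so ¬moving → X requested is false there. This is the first violation.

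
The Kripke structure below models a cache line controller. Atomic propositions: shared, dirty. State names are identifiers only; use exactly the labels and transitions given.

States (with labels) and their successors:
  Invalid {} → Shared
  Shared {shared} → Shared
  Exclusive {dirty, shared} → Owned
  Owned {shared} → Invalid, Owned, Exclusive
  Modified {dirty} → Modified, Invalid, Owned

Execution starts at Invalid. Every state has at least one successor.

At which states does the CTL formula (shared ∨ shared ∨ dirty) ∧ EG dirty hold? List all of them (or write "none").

{Modified}

States satisfying shared ∨ dirty: {Shared, Exclusive, Owned, Modified}.
States satisfying shared ∨ shared ∨ dirty: {Shared, Exclusive, Owned, Modified}.
States satisfying dirty: {Exclusive, Modified}.
States satisfying EG dirty: {Modified}.
States satisfying (shared ∨ shared ∨ dirty) ∧ EG dirty: {Modified}.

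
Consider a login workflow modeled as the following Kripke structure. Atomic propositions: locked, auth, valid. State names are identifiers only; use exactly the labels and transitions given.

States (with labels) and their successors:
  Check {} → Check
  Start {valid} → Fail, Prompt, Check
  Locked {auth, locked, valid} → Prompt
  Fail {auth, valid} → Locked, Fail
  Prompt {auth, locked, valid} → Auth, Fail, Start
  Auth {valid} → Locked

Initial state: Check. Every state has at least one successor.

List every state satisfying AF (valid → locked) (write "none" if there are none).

States satisfying valid → locked: {Check, Locked, Prompt}.
States satisfying AF (valid → locked): {Check, Locked, Prompt, Auth}.

{Check, Locked, Prompt, Auth}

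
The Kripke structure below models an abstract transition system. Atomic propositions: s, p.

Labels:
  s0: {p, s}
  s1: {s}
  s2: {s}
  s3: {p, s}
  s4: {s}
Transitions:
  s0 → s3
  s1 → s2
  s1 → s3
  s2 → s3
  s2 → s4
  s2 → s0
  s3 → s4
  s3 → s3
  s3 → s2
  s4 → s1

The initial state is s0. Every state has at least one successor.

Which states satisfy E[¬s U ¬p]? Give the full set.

States satisfying ¬s: ∅.
States satisfying ¬p: {s1, s2, s4}.
States satisfying E[¬s U ¬p]: {s1, s2, s4}.

{s1, s2, s4}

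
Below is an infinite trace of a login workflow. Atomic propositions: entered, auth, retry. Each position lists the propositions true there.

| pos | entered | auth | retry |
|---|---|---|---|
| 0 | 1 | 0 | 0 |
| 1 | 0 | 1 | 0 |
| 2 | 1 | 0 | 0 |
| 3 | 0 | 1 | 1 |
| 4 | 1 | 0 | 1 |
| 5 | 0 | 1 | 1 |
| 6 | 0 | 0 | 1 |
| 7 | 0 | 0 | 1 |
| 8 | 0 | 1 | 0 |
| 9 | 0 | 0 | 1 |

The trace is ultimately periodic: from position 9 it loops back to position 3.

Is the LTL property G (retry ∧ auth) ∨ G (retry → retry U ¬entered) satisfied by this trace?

retry ∧ auth must hold at every position from 0 onward. It fails at position 0, so G (retry ∧ auth) is false.
retry → retry U ¬entered holds at every position 0..9, and those are all positions ever visited, so G (retry → retry U ¬entered) holds.
Positions where retry holds: 3, 4, 5, 6, 7, 9.
Check retry U ¬entered at each: 3→ok, 4→ok, 5→ok, 6→ok, 7→ok, 9→ok.
At position 0: G (retry ∧ auth) is false; G (retry → retry U ¬entered) is true; so G (retry ∧ auth) ∨ G (retry → retry U ¬entered) is true.

Satisfied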